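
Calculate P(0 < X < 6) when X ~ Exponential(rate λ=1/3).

P(0 < X < 6) = ∫_{0}^{6} f(x) dx
where f(x) = \frac{e^{- \frac{x}{3}}}{3}
= 1 - e^{-2}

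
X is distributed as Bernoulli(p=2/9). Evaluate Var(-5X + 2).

For X ~ Bernoulli(p=2/9):
Var(X) = \frac{14}{81}
Var(-5X + 2) = (-5)² × Var(X) = 25 × \frac{14}{81} = \frac{350}{81}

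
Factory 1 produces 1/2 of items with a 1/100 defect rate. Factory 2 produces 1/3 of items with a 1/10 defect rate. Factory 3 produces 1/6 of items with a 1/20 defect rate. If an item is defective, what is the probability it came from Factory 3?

Using Bayes' theorem:
P(F1) = 1/2, P(D|F1) = 1/100
P(F2) = 1/3, P(D|F2) = 1/10
P(F3) = 1/6, P(D|F3) = 1/20
P(D) = P(D|F1)P(F1) + P(D|F2)P(F2) + P(D|F3)P(F3)
     = \frac{7}{150}
P(F3|D) = P(D|F3)P(F3) / P(D)
= \frac{5}{28}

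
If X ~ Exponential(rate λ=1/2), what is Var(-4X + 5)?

For X ~ Exponential(rate λ=1/2):
Var(X) = 4
Var(-4X + 5) = (-4)² × Var(X) = 16 × 4 = 64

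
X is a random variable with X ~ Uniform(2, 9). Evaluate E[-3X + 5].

For X ~ Uniform(2, 9):
E[X] = \frac{11}{2}
E[-3X + 5] = -3 × E[X] + 5 = - \frac{23}{2}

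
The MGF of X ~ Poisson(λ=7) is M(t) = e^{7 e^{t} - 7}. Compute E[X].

To find E[X], compute M^(1)(0):
M^(1)(t) = 7 e^{t} e^{7 e^{t} - 7}
M^(1)(0) = 7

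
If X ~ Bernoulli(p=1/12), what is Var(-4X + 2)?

For X ~ Bernoulli(p=1/12):
Var(X) = \frac{11}{144}
Var(-4X + 2) = (-4)² × Var(X) = 16 × \frac{11}{144} = \frac{11}{9}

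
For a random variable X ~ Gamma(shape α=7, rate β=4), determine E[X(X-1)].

E[X(X-1)] = E[X² - X] = E[X²] - E[X]
E[X] = \frac{7}{4}
E[X²] = Var(X) + (E[X])² = \frac{7}{16} + (\frac{7}{4})² = \frac{7}{2}
E[X(X-1)] = \frac{7}{2} - \frac{7}{4} = \frac{7}{4}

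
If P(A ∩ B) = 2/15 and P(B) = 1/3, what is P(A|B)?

P(A|B) = P(A ∩ B) / P(B)
= (2/15) / (1/3)
= 2/5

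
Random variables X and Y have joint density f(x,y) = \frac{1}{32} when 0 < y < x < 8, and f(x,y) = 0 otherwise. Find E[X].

f_X(x) = ∫_0^x \frac{1}{32} dy = \frac{x}{32}
E[X] = ∫_0^8 x × (\frac{x}{32}) dx = \frac{16}{3}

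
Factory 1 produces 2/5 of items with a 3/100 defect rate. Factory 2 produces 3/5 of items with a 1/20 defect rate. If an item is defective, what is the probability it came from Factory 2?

Using Bayes' theorem:
P(F1) = 2/5, P(D|F1) = 3/100
P(F2) = 3/5, P(D|F2) = 1/20
P(D) = P(D|F1)P(F1) + P(D|F2)P(F2)
     = \frac{21}{500}
P(F2|D) = P(D|F2)P(F2) / P(D)
= \frac{5}{7}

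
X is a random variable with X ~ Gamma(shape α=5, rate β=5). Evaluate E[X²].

Using the identity E[X²] = Var(X) + (E[X])²:
E[X] = 1
Var(X) = \frac{1}{5}
E[X²] = \frac{1}{5} + (1)²
= \frac{6}{5}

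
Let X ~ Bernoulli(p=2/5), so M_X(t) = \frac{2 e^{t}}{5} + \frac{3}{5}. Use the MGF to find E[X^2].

To find E[X^2], compute M^(2)(0):
M^(1)(t) = \frac{2 e^{t}}{5}
M^(2)(t) = \frac{2 e^{t}}{5}
M^(2)(0) = \frac{2}{5}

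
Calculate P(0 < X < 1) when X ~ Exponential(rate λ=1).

P(0 < X < 1) = ∫_{0}^{1} f(x) dx
where f(x) = e^{- x}
= 1 - e^{-1}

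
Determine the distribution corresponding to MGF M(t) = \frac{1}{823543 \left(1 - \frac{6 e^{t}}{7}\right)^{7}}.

The MGF M(t) = \frac{1}{823543 \left(1 - \frac{6 e^{t}}{7}\right)^{7}} is the standard form for the NegativeBinomial distribution.
Comparing with the known MGF formula identifies: NegBin(r=7, p=1/7), X = failures before r-th success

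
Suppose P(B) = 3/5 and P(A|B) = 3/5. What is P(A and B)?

By definition, P(A|B) = P(A ∩ B) / P(B)
So P(A ∩ B) = P(A|B) × P(B)
= 3/5 × 3/5
= 9/25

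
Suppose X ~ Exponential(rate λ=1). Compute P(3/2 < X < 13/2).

P(3/2 < X < 13/2) = ∫_{3/2}^{13/2} f(x) dx
where f(x) = e^{- x}
= - \frac{1 - e^{5}}{e^{\frac{13}{2}}}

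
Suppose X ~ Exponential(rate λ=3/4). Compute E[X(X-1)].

E[X(X-1)] = E[X² - X] = E[X²] - E[X]
E[X] = \frac{4}{3}
E[X²] = Var(X) + (E[X])² = \frac{16}{9} + (\frac{4}{3})² = \frac{32}{9}
E[X(X-1)] = \frac{32}{9} - \frac{4}{3} = \frac{20}{9}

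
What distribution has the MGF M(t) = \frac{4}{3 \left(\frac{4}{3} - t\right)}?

The MGF M(t) = \frac{4}{3 \left(\frac{4}{3} - t\right)} is the standard form for the Exponential distribution.
Comparing with the known MGF formula identifies: Exponential(rate λ=4/3)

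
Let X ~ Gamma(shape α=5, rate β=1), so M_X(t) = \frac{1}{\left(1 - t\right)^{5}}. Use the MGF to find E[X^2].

To find E[X^2], compute M^(2)(0):
M^(1)(t) = \frac{5}{\left(1 - t\right)^{6}}
M^(2)(t) = \frac{30}{\left(1 - t\right)^{7}}
M^(2)(0) = 30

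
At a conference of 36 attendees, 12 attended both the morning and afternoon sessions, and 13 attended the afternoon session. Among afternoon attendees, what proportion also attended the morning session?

P(A ∩ B) = 12/36 = 1/3
P(B) = 13/36
P(A|B) = P(A ∩ B) / P(B) = (1/3) / (13/36) = 12/13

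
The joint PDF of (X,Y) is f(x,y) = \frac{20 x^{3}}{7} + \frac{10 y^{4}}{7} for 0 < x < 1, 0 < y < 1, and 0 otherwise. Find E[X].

E[X] = ∫_0^1 ∫_0^1 x × f(x,y) dy dx
= ∫_0^1 ∫_0^1 x × (\frac{20 x^{3}}{7} + \frac{10 y^{4}}{7}) dy dx
= \frac{5}{7}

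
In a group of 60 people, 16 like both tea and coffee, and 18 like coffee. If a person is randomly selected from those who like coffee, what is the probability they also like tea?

P(A ∩ B) = 16/60 = 4/15
P(B) = 18/60 = 3/10
P(A|B) = P(A ∩ B) / P(B) = (4/15) / (3/10) = 8/9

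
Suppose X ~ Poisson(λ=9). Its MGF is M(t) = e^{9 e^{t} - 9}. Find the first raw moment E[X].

To find E[X], compute M^(1)(0):
M^(1)(t) = 9 e^{t} e^{9 e^{t} - 9}
M^(1)(0) = 9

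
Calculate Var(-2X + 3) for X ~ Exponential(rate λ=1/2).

For X ~ Exponential(rate λ=1/2):
Var(X) = 4
Var(-2X + 3) = (-2)² × Var(X) = 4 × 4 = 16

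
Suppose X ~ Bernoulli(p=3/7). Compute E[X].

For X ~ Bernoulli(p=3/7), the expected value is:
E[X] = \frac{3}{7}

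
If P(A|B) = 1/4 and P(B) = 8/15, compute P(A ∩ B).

By definition, P(A|B) = P(A ∩ B) / P(B)
So P(A ∩ B) = P(A|B) × P(B)
= 1/4 × 8/15
= 2/15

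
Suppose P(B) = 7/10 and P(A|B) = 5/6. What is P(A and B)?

By definition, P(A|B) = P(A ∩ B) / P(B)
So P(A ∩ B) = P(A|B) × P(B)
= 5/6 × 7/10
= 7/12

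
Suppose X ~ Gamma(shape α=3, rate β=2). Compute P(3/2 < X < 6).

P(3/2 < X < 6) = ∫_{3/2}^{6} f(x) dx
where f(x) = 4 x^{2} e^{- 2 x}
= \frac{17 \left(-10 + e^{9}\right)}{2 e^{12}}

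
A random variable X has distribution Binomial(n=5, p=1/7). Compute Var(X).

For X ~ Binomial(n=5, p=1/7):
Var(X) = \frac{30}{49}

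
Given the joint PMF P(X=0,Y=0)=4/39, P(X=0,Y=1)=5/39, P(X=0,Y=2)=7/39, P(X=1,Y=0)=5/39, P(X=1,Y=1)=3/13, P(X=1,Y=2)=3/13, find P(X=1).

P(X=1) = P(X=1,Y=0) + P(X=1,Y=1) + P(X=1,Y=2)
= 5/39 + 3/13 + 3/13
= 23/39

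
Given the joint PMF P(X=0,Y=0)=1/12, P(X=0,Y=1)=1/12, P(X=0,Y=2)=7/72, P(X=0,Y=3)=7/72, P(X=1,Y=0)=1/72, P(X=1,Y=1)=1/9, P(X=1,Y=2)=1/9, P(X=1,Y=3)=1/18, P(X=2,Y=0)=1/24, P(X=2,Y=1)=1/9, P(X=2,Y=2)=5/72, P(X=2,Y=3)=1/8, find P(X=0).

P(X=0) = P(X=0,Y=0) + P(X=0,Y=1) + P(X=0,Y=2) + P(X=0,Y=3)
= 1/12 + 1/12 + 7/72 + 7/72
= 13/36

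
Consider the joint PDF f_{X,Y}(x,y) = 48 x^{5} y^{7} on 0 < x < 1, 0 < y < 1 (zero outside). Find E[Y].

E[Y] = ∫_0^1 ∫_0^1 y × f(x,y) dx dy
= \frac{8}{9}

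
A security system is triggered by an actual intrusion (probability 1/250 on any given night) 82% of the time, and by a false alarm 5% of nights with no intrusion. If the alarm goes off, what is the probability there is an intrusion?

Let D = the rare event, + = positive/flagged.
P(D) = 1/250
P(+|D) = 82/100 = 41/50
P(+|D') = 5/100 = 1/20
P(+) = P(+|D)P(D) + P(+|D')P(D')
     = \frac{41}{50} × \frac{1}{250} + \frac{1}{20} × \frac{249}{250}
     = \frac{1327}{25000}
P(D|+) = P(+|D)P(D)/P(+) = \frac{82}{1327}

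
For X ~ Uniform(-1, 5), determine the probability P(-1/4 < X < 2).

P(-1/4 < X < 2) = ∫_{-1/4}^{2} f(x) dx
where f(x) = \frac{1}{6}
= \frac{3}{8}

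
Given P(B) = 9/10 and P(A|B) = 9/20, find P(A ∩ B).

By definition, P(A|B) = P(A ∩ B) / P(B)
So P(A ∩ B) = P(A|B) × P(B)
= 9/20 × 9/10
= 81/200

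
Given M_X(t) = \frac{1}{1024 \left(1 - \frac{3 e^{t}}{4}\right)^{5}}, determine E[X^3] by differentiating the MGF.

To find E[X^3], compute M^(3)(0):
M^(1)(t) = \frac{15 e^{t}}{4096 \left(1 - \frac{3 e^{t}}{4}\right)^{6}}
M^(2)(t) = \frac{15 e^{t}}{4096 \left(1 - \frac{3 e^{t}}{4}\right)^{6}} + \frac{135 e^{2 t}}{8192 \left(1 - \frac{3 e^{t}}{4}\right)^{7}}
M^(3)(t) = \frac{15 e^{t}}{4096 \left(1 - \frac{3 e^{t}}{4}\right)^{6}} + \frac{405 e^{2 t}}{8192 \left(1 - \frac{3 e^{t}}{4}\right)^{7}} + \frac{2835 e^{3 t}}{32768 \left(1 - \frac{3 e^{t}}{4}\right)^{8}}
M^(3)(0) = 6495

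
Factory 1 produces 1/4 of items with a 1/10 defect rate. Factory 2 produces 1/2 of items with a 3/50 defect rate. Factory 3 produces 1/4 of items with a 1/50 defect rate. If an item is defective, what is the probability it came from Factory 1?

Using Bayes' theorem:
P(F1) = 1/4, P(D|F1) = 1/10
P(F2) = 1/2, P(D|F2) = 3/50
P(F3) = 1/4, P(D|F3) = 1/50
P(D) = P(D|F1)P(F1) + P(D|F2)P(F2) + P(D|F3)P(F3)
     = \frac{3}{50}
P(F1|D) = P(D|F1)P(F1) / P(D)
= \frac{5}{12}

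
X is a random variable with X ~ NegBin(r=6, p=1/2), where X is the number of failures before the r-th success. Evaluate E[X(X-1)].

E[X(X-1)] = E[X² - X] = E[X²] - E[X]
E[X] = 6
E[X²] = Var(X) + (E[X])² = 12 + (6)² = 48
E[X(X-1)] = 48 - 6 = 42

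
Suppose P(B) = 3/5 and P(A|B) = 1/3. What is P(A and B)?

By definition, P(A|B) = P(A ∩ B) / P(B)
So P(A ∩ B) = P(A|B) × P(B)
= 1/3 × 3/5
= 1/5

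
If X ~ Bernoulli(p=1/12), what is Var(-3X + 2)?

For X ~ Bernoulli(p=1/12):
Var(X) = \frac{11}{144}
Var(-3X + 2) = (-3)² × Var(X) = 9 × \frac{11}{144} = \frac{11}{16}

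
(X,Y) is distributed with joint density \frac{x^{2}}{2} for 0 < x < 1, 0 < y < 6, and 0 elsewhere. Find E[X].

f_X(x) = ∫_0^6 \frac{x^{2}}{2} dy = 3 x^{2}
E[X] = ∫_0^1 x × (3 x^{2}) dx = \frac{3}{4}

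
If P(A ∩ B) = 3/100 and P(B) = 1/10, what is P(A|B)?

P(A|B) = P(A ∩ B) / P(B)
= (3/100) / (1/10)
= 3/10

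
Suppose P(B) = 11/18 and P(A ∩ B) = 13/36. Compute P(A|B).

P(A|B) = P(A ∩ B) / P(B)
= (13/36) / (11/18)
= 13/22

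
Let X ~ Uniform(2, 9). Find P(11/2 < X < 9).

P(11/2 < X < 9) = ∫_{11/2}^{9} f(x) dx
where f(x) = \frac{1}{7}
= \frac{1}{2}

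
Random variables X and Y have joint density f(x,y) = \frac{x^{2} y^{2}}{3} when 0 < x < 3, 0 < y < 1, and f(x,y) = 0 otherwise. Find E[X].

f_X(x) = ∫_0^1 \frac{x^{2} y^{2}}{3} dy = \frac{x^{2}}{9}
E[X] = ∫_0^3 x × (\frac{x^{2}}{9}) dx = \frac{9}{4}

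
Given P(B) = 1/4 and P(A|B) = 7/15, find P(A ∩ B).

By definition, P(A|B) = P(A ∩ B) / P(B)
So P(A ∩ B) = P(A|B) × P(B)
= 7/15 × 1/4
= 7/60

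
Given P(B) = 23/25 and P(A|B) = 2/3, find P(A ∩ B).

By definition, P(A|B) = P(A ∩ B) / P(B)
So P(A ∩ B) = P(A|B) × P(B)
= 2/3 × 23/25
= 46/75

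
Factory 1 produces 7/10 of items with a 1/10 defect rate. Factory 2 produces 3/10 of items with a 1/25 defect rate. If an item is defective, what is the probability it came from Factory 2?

Using Bayes' theorem:
P(F1) = 7/10, P(D|F1) = 1/10
P(F2) = 3/10, P(D|F2) = 1/25
P(D) = P(D|F1)P(F1) + P(D|F2)P(F2)
     = \frac{41}{500}
P(F2|D) = P(D|F2)P(F2) / P(D)
= \frac{6}{41}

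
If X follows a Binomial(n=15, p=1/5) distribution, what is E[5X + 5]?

For X ~ Binomial(n=15, p=1/5):
E[X] = 3
E[5X + 5] = 5 × E[X] + 5 = 20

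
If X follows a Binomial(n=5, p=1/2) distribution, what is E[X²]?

Using the identity E[X²] = Var(X) + (E[X])²:
E[X] = \frac{5}{2}
Var(X) = \frac{5}{4}
E[X²] = \frac{5}{4} + (\frac{5}{2})²
= \frac{15}{2}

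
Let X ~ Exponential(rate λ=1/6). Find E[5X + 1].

For X ~ Exponential(rate λ=1/6):
E[X] = 6
E[5X + 1] = 5 × E[X] + 1 = 31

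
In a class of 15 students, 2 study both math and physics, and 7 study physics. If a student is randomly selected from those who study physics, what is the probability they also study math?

P(A ∩ B) = 2/15
P(B) = 7/15
P(A|B) = P(A ∩ B) / P(B) = (2/15) / (7/15) = 2/7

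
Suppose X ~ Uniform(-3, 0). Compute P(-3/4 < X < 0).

P(-3/4 < X < 0) = ∫_{-3/4}^{0} f(x) dx
where f(x) = \frac{1}{3}
= \frac{1}{4}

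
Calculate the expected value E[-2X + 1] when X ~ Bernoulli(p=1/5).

For X ~ Bernoulli(p=1/5):
E[X] = \frac{1}{5}
E[-2X + 1] = -2 × E[X] + 1 = \frac{3}{5}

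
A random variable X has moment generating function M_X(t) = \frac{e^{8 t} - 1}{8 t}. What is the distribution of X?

The MGF M(t) = \frac{e^{8 t} - 1}{8 t} is the standard form for the Uniform distribution.
Comparing with the known MGF formula identifies: Uniform(0, 8)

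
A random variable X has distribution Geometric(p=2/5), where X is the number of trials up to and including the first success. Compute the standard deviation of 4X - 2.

For X ~ Geometric(p=2/5), where X is the number of trials up to and including the first success:
Var(X) = \frac{15}{4}
SD(X) = √(Var(X)) = √(\frac{15}{4}) = \frac{\sqrt{15}}{2}
SD(4X - 2) = |4| × SD(X) = 4 × \frac{\sqrt{15}}{2} = 2 \sqrt{15}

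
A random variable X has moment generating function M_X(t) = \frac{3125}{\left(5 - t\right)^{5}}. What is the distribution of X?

The MGF M(t) = \frac{3125}{\left(5 - t\right)^{5}} is the standard form for the Gamma distribution.
Comparing with the known MGF formula identifies: Gamma(shape α=5, rate β=5)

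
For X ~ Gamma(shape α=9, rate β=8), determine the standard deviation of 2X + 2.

For X ~ Gamma(shape α=9, rate β=8):
Var(X) = \frac{9}{64}
SD(X) = √(Var(X)) = √(\frac{9}{64}) = \frac{3}{8}
SD(2X + 2) = |2| × SD(X) = 2 × \frac{3}{8} = \frac{3}{4}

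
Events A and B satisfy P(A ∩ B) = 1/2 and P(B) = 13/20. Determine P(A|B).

P(A|B) = P(A ∩ B) / P(B)
= (1/2) / (13/20)
= 10/13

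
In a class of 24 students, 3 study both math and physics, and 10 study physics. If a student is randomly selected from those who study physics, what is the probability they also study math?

P(A ∩ B) = 3/24 = 1/8
P(B) = 10/24 = 5/12
P(A|B) = P(A ∩ B) / P(B) = (1/8) / (5/12) = 3/10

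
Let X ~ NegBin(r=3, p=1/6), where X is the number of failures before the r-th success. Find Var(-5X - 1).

For X ~ NegBin(r=3, p=1/6), where X is the number of failures before the r-th success:
Var(X) = 90
Var(-5X - 1) = (-5)² × Var(X) = 25 × 90 = 2250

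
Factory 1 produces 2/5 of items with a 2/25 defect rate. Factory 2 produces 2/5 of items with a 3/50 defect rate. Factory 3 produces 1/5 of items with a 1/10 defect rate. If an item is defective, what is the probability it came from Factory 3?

Using Bayes' theorem:
P(F1) = 2/5, P(D|F1) = 2/25
P(F2) = 2/5, P(D|F2) = 3/50
P(F3) = 1/5, P(D|F3) = 1/10
P(D) = P(D|F1)P(F1) + P(D|F2)P(F2) + P(D|F3)P(F3)
     = \frac{19}{250}
P(F3|D) = P(D|F3)P(F3) / P(D)
= \frac{5}{19}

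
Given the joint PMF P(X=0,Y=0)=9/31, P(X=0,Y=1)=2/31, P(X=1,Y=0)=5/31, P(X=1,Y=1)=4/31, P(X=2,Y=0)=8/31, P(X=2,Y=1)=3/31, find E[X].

First find marginal of X:
P(X=0) = 11/31
P(X=1) = 9/31
P(X=2) = 11/31
E[X] = 0 × 11/31 + 1 × 9/31 + 2 × 11/31 = 1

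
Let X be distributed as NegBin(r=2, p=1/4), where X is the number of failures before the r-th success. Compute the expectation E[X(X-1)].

E[X(X-1)] = E[X² - X] = E[X²] - E[X]
E[X] = 6
E[X²] = Var(X) + (E[X])² = 24 + (6)² = 60
E[X(X-1)] = 60 - 6 = 54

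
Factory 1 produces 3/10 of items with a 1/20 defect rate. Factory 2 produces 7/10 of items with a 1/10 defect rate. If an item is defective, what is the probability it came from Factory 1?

Using Bayes' theorem:
P(F1) = 3/10, P(D|F1) = 1/20
P(F2) = 7/10, P(D|F2) = 1/10
P(D) = P(D|F1)P(F1) + P(D|F2)P(F2)
     = \frac{17}{200}
P(F1|D) = P(D|F1)P(F1) / P(D)
= \frac{3}{17}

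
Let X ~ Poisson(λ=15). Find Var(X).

For X ~ Poisson(λ=15):
Var(X) = 15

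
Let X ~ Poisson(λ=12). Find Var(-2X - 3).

For X ~ Poisson(λ=12):
Var(X) = 12
Var(-2X - 3) = (-2)² × Var(X) = 4 × 12 = 48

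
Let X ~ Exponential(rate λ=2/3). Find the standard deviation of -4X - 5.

For X ~ Exponential(rate λ=2/3):
Var(X) = \frac{9}{4}
SD(X) = √(Var(X)) = √(\frac{9}{4}) = \frac{3}{2}
SD(-4X - 5) = |-4| × SD(X) = 4 × \frac{3}{2} = 6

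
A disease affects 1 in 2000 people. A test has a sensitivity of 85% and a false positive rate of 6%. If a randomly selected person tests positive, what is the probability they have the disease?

Let D = the rare event, + = positive/flagged.
P(D) = 1/2000
P(+|D) = 85/100 = 17/20
P(+|D') = 6/100 = 3/50
P(+) = P(+|D)P(D) + P(+|D')P(D')
     = \frac{17}{20} × \frac{1}{2000} + \frac{3}{50} × \frac{1999}{2000}
     = \frac{12079}{200000}
P(D|+) = P(+|D)P(D)/P(+) = \frac{85}{12079}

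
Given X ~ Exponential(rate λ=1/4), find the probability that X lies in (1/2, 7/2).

P(1/2 < X < 7/2) = ∫_{1/2}^{7/2} f(x) dx
where f(x) = \frac{e^{- \frac{x}{4}}}{4}
= - \frac{1 - e^{\frac{3}{4}}}{e^{\frac{7}{8}}}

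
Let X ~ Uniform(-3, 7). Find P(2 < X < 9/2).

P(2 < X < 9/2) = ∫_{2}^{9/2} f(x) dx
where f(x) = \frac{1}{10}
= \frac{1}{4}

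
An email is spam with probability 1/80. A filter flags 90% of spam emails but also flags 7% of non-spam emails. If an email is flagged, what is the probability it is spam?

Let D = the rare event, + = positive/flagged.
P(D) = 1/80
P(+|D) = 90/100 = 9/10
P(+|D') = 7/100
P(+) = P(+|D)P(D) + P(+|D')P(D')
     = \frac{9}{10} × \frac{1}{80} + \frac{7}{100} × \frac{79}{80}
     = \frac{643}{8000}
P(D|+) = P(+|D)P(D)/P(+) = \frac{90}{643}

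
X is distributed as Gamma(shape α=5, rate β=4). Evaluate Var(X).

For X ~ Gamma(shape α=5, rate β=4):
Var(X) = \frac{5}{16}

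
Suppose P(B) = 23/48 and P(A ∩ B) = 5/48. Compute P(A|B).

P(A|B) = P(A ∩ B) / P(B)
= (5/48) / (23/48)
= 5/23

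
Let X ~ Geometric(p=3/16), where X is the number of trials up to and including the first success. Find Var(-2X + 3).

For X ~ Geometric(p=3/16), where X is the number of trials up to and including the first success:
Var(X) = \frac{208}{9}
Var(-2X + 3) = (-2)² × Var(X) = 4 × \frac{208}{9} = \frac{832}{9}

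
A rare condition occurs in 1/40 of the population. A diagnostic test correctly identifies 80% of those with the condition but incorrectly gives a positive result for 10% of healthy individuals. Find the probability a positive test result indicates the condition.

Let D = the rare event, + = positive/flagged.
P(D) = 1/40
P(+|D) = 80/100 = 4/5
P(+|D') = 10/100 = 1/10
P(+) = P(+|D)P(D) + P(+|D')P(D')
     = \frac{4}{5} × \frac{1}{40} + \frac{1}{10} × \frac{39}{40}
     = \frac{47}{400}
P(D|+) = P(+|D)P(D)/P(+) = \frac{8}{47}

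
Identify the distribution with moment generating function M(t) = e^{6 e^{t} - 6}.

The MGF M(t) = e^{6 e^{t} - 6} is the standard form for the Poisson distribution.
Comparing with the known MGF formula identifies: Poisson(λ=6)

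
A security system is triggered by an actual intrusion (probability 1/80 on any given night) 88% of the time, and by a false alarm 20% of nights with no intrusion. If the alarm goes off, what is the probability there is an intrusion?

Let D = the rare event, + = positive/flagged.
P(D) = 1/80
P(+|D) = 88/100 = 22/25
P(+|D') = 20/100 = 1/5
P(+) = P(+|D)P(D) + P(+|D')P(D')
     = \frac{22}{25} × \frac{1}{80} + \frac{1}{5} × \frac{79}{80}
     = \frac{417}{2000}
P(D|+) = P(+|D)P(D)/P(+) = \frac{22}{417}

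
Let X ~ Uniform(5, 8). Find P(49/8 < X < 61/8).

P(49/8 < X < 61/8) = ∫_{49/8}^{61/8} f(x) dx
where f(x) = \frac{1}{3}
= \frac{1}{2}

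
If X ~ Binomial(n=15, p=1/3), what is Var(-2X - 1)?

For X ~ Binomial(n=15, p=1/3):
Var(X) = \frac{10}{3}
Var(-2X - 1) = (-2)² × Var(X) = 4 × \frac{10}{3} = \frac{40}{3}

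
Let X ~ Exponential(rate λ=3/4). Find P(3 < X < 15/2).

P(3 < X < 15/2) = ∫_{3}^{15/2} f(x) dx
where f(x) = \frac{3 e^{- \frac{3 x}{4}}}{4}
= - \frac{1}{e^{\frac{45}{8}}} + e^{- \frac{9}{4}}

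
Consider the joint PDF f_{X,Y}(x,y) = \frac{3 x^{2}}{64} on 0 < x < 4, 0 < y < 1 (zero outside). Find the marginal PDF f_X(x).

f_X(x) = ∫_0^1 f(x,y) dy
= ∫_0^1 \frac{3 x^{2}}{64} dy
= \frac{3 x^{2}}{64} for 0 < x < 4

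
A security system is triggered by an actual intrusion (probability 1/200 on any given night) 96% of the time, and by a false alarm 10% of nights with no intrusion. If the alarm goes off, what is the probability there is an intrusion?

Let D = the rare event, + = positive/flagged.
P(D) = 1/200
P(+|D) = 96/100 = 24/25
P(+|D') = 10/100 = 1/10
P(+) = P(+|D)P(D) + P(+|D')P(D')
     = \frac{24}{25} × \frac{1}{200} + \frac{1}{10} × \frac{199}{200}
     = \frac{1043}{10000}
P(D|+) = P(+|D)P(D)/P(+) = \frac{48}{1043}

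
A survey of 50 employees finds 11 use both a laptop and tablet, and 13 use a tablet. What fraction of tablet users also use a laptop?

P(A ∩ B) = 11/50
P(B) = 13/50
P(A|B) = P(A ∩ B) / P(B) = (11/50) / (13/50) = 11/13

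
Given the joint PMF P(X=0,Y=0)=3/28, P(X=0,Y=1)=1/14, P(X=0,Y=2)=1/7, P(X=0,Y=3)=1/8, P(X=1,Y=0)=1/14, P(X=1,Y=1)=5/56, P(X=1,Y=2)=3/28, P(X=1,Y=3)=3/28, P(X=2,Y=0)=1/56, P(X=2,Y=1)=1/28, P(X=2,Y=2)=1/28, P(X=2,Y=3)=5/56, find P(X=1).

P(X=1) = P(X=1,Y=0) + P(X=1,Y=1) + P(X=1,Y=2) + P(X=1,Y=3)
= 1/14 + 5/56 + 3/28 + 3/28
= 3/8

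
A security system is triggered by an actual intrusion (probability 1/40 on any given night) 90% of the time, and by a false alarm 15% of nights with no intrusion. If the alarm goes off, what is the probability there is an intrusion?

Let D = the rare event, + = positive/flagged.
P(D) = 1/40
P(+|D) = 90/100 = 9/10
P(+|D') = 15/100 = 3/20
P(+) = P(+|D)P(D) + P(+|D')P(D')
     = \frac{9}{10} × \frac{1}{40} + \frac{3}{20} × \frac{39}{40}
     = \frac{27}{160}
P(D|+) = P(+|D)P(D)/P(+) = \frac{2}{15}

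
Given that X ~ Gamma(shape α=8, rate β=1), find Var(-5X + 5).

For X ~ Gamma(shape α=8, rate β=1):
Var(X) = 8
Var(-5X + 5) = (-5)² × Var(X) = 25 × 8 = 200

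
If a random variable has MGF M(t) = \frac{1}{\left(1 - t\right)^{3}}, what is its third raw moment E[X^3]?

To find E[X^3], compute M^(3)(0):
M^(1)(t) = \frac{3}{\left(1 - t\right)^{4}}
M^(2)(t) = \frac{12}{\left(1 - t\right)^{5}}
M^(3)(t) = \frac{60}{\left(1 - t\right)^{6}}
M^(3)(0) = 60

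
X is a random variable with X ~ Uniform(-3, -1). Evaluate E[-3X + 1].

For X ~ Uniform(-3, -1):
E[X] = -2
E[-3X + 1] = -3 × E[X] + 1 = 7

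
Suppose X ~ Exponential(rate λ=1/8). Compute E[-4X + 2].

For X ~ Exponential(rate λ=1/8):
E[X] = 8
E[-4X + 2] = -4 × E[X] + 2 = -30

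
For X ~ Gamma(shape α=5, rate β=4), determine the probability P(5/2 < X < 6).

P(5/2 < X < 6) = ∫_{5/2}^{6} f(x) dx
where f(x) = \frac{128 x^{4} e^{- 4 x}}{3}
= \frac{-49323 + 1933 e^{14}}{3 e^{24}}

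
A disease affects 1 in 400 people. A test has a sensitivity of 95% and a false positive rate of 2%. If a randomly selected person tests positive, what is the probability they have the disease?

Let D = the rare event, + = positive/flagged.
P(D) = 1/400
P(+|D) = 95/100 = 19/20
P(+|D') = 2/100 = 1/50
P(+) = P(+|D)P(D) + P(+|D')P(D')
     = \frac{19}{20} × \frac{1}{400} + \frac{1}{50} × \frac{399}{400}
     = \frac{893}{40000}
P(D|+) = P(+|D)P(D)/P(+) = \frac{5}{47}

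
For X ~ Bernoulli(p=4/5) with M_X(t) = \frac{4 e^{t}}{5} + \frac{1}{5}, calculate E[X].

To find E[X], compute M^(1)(0):
M^(1)(t) = \frac{4 e^{t}}{5}
M^(1)(0) = \frac{4}{5}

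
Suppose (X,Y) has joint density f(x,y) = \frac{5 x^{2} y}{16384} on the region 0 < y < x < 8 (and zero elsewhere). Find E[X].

f_X(x) = ∫_0^x \frac{5 x^{2} y}{16384} dy = \frac{5 x^{4}}{32768}
E[X] = ∫_0^8 x × (\frac{5 x^{4}}{32768}) dx = \frac{20}{3}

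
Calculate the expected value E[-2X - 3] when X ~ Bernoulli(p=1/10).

For X ~ Bernoulli(p=1/10):
E[X] = \frac{1}{10}
E[-2X - 3] = -2 × E[X] - 3 = - \frac{16}{5}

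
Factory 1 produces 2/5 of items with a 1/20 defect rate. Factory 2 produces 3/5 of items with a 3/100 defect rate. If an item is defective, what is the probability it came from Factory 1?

Using Bayes' theorem:
P(F1) = 2/5, P(D|F1) = 1/20
P(F2) = 3/5, P(D|F2) = 3/100
P(D) = P(D|F1)P(F1) + P(D|F2)P(F2)
     = \frac{19}{500}
P(F1|D) = P(D|F1)P(F1) / P(D)
= \frac{10}{19}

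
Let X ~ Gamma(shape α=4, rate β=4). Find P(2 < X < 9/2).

P(2 < X < 9/2) = ∫_{2}^{9/2} f(x) dx
where f(x) = \frac{128 x^{3} e^{- 4 x}}{3}
= \frac{-3459 + 379 e^{10}}{3 e^{18}}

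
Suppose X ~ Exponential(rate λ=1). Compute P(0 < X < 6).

P(0 < X < 6) = ∫_{0}^{6} f(x) dx
where f(x) = e^{- x}
= 1 - e^{-6}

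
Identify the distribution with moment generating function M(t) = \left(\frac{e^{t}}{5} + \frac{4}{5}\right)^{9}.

The MGF M(t) = \left(\frac{e^{t}}{5} + \frac{4}{5}\right)^{9} is the standard form for the Binomial distribution.
Comparing with the known MGF formula identifies: Binomial(n=9, p=1/5)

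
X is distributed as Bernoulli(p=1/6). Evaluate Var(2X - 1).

For X ~ Bernoulli(p=1/6):
Var(X) = \frac{5}{36}
Var(2X - 1) = (2)² × Var(X) = 4 × \frac{5}{36} = \frac{5}{9}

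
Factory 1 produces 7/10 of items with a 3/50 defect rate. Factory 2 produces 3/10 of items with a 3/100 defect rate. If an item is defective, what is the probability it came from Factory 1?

Using Bayes' theorem:
P(F1) = 7/10, P(D|F1) = 3/50
P(F2) = 3/10, P(D|F2) = 3/100
P(D) = P(D|F1)P(F1) + P(D|F2)P(F2)
     = \frac{51}{1000}
P(F1|D) = P(D|F1)P(F1) / P(D)
= \frac{14}{17}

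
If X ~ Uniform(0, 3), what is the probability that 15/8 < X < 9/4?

P(15/8 < X < 9/4) = ∫_{15/8}^{9/4} f(x) dx
where f(x) = \frac{1}{3}
= \frac{1}{8}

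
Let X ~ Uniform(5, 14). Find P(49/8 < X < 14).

P(49/8 < X < 14) = ∫_{49/8}^{14} f(x) dx
where f(x) = \frac{1}{9}
= \frac{7}{8}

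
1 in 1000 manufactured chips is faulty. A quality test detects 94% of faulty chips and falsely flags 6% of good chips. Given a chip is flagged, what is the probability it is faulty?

Let D = the rare event, + = positive/flagged.
P(D) = 1/1000
P(+|D) = 94/100 = 47/50
P(+|D') = 6/100 = 3/50
P(+) = P(+|D)P(D) + P(+|D')P(D')
     = \frac{47}{50} × \frac{1}{1000} + \frac{3}{50} × \frac{999}{1000}
     = \frac{761}{12500}
P(D|+) = P(+|D)P(D)/P(+) = \frac{47}{3044}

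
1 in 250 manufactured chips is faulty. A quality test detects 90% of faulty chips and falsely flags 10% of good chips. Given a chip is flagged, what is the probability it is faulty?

Let D = the rare event, + = positive/flagged.
P(D) = 1/250
P(+|D) = 90/100 = 9/10
P(+|D') = 10/100 = 1/10
P(+) = P(+|D)P(D) + P(+|D')P(D')
     = \frac{9}{10} × \frac{1}{250} + \frac{1}{10} × \frac{249}{250}
     = \frac{129}{1250}
P(D|+) = P(+|D)P(D)/P(+) = \frac{3}{86}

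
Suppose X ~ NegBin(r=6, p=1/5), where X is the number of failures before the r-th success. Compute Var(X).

For X ~ NegBin(r=6, p=1/5), where X is the number of failures before the r-th success:
Var(X) = 120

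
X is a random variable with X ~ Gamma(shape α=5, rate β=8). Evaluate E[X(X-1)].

E[X(X-1)] = E[X² - X] = E[X²] - E[X]
E[X] = \frac{5}{8}
E[X²] = Var(X) + (E[X])² = \frac{5}{64} + (\frac{5}{8})² = \frac{15}{32}
E[X(X-1)] = \frac{15}{32} - \frac{5}{8} = - \frac{5}{32}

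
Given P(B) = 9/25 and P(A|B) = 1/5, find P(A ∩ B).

By definition, P(A|B) = P(A ∩ B) / P(B)
So P(A ∩ B) = P(A|B) × P(B)
= 1/5 × 9/25
= 9/125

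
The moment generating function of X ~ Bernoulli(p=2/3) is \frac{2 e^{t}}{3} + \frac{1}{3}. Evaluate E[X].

To find E[X], compute M^(1)(0):
M^(1)(t) = \frac{2 e^{t}}{3}
M^(1)(0) = \frac{2}{3}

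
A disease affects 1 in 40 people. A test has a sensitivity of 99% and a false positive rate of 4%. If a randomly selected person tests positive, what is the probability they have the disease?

Let D = the rare event, + = positive/flagged.
P(D) = 1/40
P(+|D) = 99/100
P(+|D') = 4/100 = 1/25
P(+) = P(+|D)P(D) + P(+|D')P(D')
     = \frac{99}{100} × \frac{1}{40} + \frac{1}{25} × \frac{39}{40}
     = \frac{51}{800}
P(D|+) = P(+|D)P(D)/P(+) = \frac{33}{85}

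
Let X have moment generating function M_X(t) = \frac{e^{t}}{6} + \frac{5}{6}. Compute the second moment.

To find E[X^2], compute M^(2)(0):
M^(1)(t) = \frac{e^{t}}{6}
M^(2)(t) = \frac{e^{t}}{6}
M^(2)(0) = \frac{1}{6}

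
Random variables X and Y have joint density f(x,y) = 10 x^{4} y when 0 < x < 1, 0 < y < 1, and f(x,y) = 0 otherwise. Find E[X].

E[X] = ∫_0^1 ∫_0^1 x × f(x,y) dy dx
= ∫_0^1 ∫_0^1 x × (10 x^{4} y) dy dx
= \frac{5}{6}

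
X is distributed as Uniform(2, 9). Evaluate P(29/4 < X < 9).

P(29/4 < X < 9) = ∫_{29/4}^{9} f(x) dx
where f(x) = \frac{1}{7}
= \frac{1}{4}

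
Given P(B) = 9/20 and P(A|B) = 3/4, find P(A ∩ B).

By definition, P(A|B) = P(A ∩ B) / P(B)
So P(A ∩ B) = P(A|B) × P(B)
= 3/4 × 9/20
= 27/80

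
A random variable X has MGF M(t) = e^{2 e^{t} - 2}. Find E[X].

To find E[X], compute M^(1)(0):
M^(1)(t) = 2 e^{t} e^{2 e^{t} - 2}
M^(1)(0) = 2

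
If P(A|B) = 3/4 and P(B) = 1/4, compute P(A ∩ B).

By definition, P(A|B) = P(A ∩ B) / P(B)
So P(A ∩ B) = P(A|B) × P(B)
= 3/4 × 1/4
= 3/16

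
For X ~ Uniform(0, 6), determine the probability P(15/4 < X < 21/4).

P(15/4 < X < 21/4) = ∫_{15/4}^{21/4} f(x) dx
where f(x) = \frac{1}{6}
= \frac{1}{4}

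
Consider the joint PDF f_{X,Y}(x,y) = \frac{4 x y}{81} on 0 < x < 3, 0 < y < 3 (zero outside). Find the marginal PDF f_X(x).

f_X(x) = ∫_0^3 f(x,y) dy
= ∫_0^3 \frac{4 x y}{81} dy
= \frac{2 x}{9} for 0 < x < 3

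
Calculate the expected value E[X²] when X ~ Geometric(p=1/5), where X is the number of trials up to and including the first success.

Using the identity E[X²] = Var(X) + (E[X])²:
E[X] = 5
Var(X) = 20
E[X²] = 20 + (5)²
= 45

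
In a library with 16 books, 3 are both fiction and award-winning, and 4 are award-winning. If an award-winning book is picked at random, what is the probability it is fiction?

P(A ∩ B) = 3/16
P(B) = 4/16 = 1/4
P(A|B) = P(A ∩ B) / P(B) = (3/16) / (1/4) = 3/4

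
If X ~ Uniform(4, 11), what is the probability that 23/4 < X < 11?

P(23/4 < X < 11) = ∫_{23/4}^{11} f(x) dx
where f(x) = \frac{1}{7}
= \frac{3}{4}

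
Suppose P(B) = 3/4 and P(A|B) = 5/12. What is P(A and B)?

By definition, P(A|B) = P(A ∩ B) / P(B)
So P(A ∩ B) = P(A|B) × P(B)
= 5/12 × 3/4
= 5/16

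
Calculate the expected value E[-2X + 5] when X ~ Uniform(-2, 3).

For X ~ Uniform(-2, 3):
E[X] = \frac{1}{2}
E[-2X + 5] = -2 × E[X] + 5 = 4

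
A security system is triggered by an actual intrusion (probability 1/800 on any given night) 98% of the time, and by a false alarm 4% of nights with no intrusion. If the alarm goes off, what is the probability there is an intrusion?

Let D = the rare event, + = positive/flagged.
P(D) = 1/800
P(+|D) = 98/100 = 49/50
P(+|D') = 4/100 = 1/25
P(+) = P(+|D)P(D) + P(+|D')P(D')
     = \frac{49}{50} × \frac{1}{800} + \frac{1}{25} × \frac{799}{800}
     = \frac{1647}{40000}
P(D|+) = P(+|D)P(D)/P(+) = \frac{49}{1647}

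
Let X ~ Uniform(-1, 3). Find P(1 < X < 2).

P(1 < X < 2) = ∫_{1}^{2} f(x) dx
where f(x) = \frac{1}{4}
= \frac{1}{4}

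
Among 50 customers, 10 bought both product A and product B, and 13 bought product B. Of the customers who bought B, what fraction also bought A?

P(A ∩ B) = 10/50 = 1/5
P(B) = 13/50
P(A|B) = P(A ∩ B) / P(B) = (1/5) / (13/50) = 10/13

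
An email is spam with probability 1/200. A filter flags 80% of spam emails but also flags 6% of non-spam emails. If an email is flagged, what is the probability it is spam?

Let D = the rare event, + = positive/flagged.
P(D) = 1/200
P(+|D) = 80/100 = 4/5
P(+|D') = 6/100 = 3/50
P(+) = P(+|D)P(D) + P(+|D')P(D')
     = \frac{4}{5} × \frac{1}{200} + \frac{3}{50} × \frac{199}{200}
     = \frac{637}{10000}
P(D|+) = P(+|D)P(D)/P(+) = \frac{40}{637}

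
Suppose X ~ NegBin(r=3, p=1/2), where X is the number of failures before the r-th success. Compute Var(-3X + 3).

For X ~ NegBin(r=3, p=1/2), where X is the number of failures before the r-th success:
Var(X) = 6
Var(-3X + 3) = (-3)² × Var(X) = 9 × 6 = 54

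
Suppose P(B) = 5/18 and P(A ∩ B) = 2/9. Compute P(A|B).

P(A|B) = P(A ∩ B) / P(B)
= (2/9) / (5/18)
= 4/5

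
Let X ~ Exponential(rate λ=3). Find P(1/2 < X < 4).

P(1/2 < X < 4) = ∫_{1/2}^{4} f(x) dx
where f(x) = 3 e^{- 3 x}
= - \frac{1}{e^{12}} + e^{- \frac{3}{2}}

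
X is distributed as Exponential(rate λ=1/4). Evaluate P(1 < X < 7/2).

P(1 < X < 7/2) = ∫_{1}^{7/2} f(x) dx
where f(x) = \frac{e^{- \frac{x}{4}}}{4}
= - \frac{1}{e^{\frac{7}{8}}} + e^{- \frac{1}{4}}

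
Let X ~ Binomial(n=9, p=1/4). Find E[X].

For X ~ Binomial(n=9, p=1/4), the expected value is:
E[X] = \frac{9}{4}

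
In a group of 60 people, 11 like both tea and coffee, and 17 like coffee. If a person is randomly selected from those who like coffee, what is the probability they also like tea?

P(A ∩ B) = 11/60
P(B) = 17/60
P(A|B) = P(A ∩ B) / P(B) = (11/60) / (17/60) = 11/17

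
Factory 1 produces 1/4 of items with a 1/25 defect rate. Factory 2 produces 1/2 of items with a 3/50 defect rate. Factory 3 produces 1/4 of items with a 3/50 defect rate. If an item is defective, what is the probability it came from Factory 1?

Using Bayes' theorem:
P(F1) = 1/4, P(D|F1) = 1/25
P(F2) = 1/2, P(D|F2) = 3/50
P(F3) = 1/4, P(D|F3) = 3/50
P(D) = P(D|F1)P(F1) + P(D|F2)P(F2) + P(D|F3)P(F3)
     = \frac{11}{200}
P(F1|D) = P(D|F1)P(F1) / P(D)
= \frac{2}{11}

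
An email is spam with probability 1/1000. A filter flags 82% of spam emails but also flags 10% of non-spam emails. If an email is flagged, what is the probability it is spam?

Let D = the rare event, + = positive/flagged.
P(D) = 1/1000
P(+|D) = 82/100 = 41/50
P(+|D') = 10/100 = 1/10
P(+) = P(+|D)P(D) + P(+|D')P(D')
     = \frac{41}{50} × \frac{1}{1000} + \frac{1}{10} × \frac{999}{1000}
     = \frac{1259}{12500}
P(D|+) = P(+|D)P(D)/P(+) = \frac{41}{5036}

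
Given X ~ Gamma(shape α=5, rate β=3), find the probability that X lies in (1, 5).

P(1 < X < 5) = ∫_{1}^{5} f(x) dx
where f(x) = \frac{81 x^{4} e^{- 3 x}}{8}
= \frac{-22403 + 131 e^{12}}{8 e^{15}}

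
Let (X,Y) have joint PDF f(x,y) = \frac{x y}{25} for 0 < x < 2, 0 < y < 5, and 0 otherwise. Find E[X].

f_X(x) = ∫_0^5 \frac{x y}{25} dy = \frac{x}{2}
E[X] = ∫_0^2 x × (\frac{x}{2}) dx = \frac{4}{3}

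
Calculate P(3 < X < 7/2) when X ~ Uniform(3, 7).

P(3 < X < 7/2) = ∫_{3}^{7/2} f(x) dx
where f(x) = \frac{1}{4}
= \frac{1}{8}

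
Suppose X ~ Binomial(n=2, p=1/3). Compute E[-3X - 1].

For X ~ Binomial(n=2, p=1/3):
E[X] = \frac{2}{3}
E[-3X - 1] = -3 × E[X] - 1 = -3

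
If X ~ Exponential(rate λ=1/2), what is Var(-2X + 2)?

For X ~ Exponential(rate λ=1/2):
Var(X) = 4
Var(-2X + 2) = (-2)² × Var(X) = 4 × 4 = 16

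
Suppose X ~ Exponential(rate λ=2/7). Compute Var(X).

For X ~ Exponential(rate λ=2/7):
Var(X) = \frac{49}{4}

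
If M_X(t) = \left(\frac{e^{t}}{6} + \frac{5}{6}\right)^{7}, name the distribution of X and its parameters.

The MGF M(t) = \left(\frac{e^{t}}{6} + \frac{5}{6}\right)^{7} is the standard form for the Binomial distribution.
Comparing with the known MGF formula identifies: Binomial(n=7, p=1/6)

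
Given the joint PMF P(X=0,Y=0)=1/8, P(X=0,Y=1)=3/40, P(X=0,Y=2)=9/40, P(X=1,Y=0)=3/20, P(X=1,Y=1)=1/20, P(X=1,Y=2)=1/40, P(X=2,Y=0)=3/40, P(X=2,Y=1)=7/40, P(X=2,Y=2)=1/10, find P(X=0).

P(X=0) = P(X=0,Y=0) + P(X=0,Y=1) + P(X=0,Y=2)
= 1/8 + 3/40 + 9/40
= 17/40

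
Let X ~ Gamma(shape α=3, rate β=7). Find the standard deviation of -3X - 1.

For X ~ Gamma(shape α=3, rate β=7):
Var(X) = \frac{3}{49}
SD(X) = √(Var(X)) = √(\frac{3}{49}) = \frac{\sqrt{3}}{7}
SD(-3X - 1) = |-3| × SD(X) = 3 × \frac{\sqrt{3}}{7} = \frac{3 \sqrt{3}}{7}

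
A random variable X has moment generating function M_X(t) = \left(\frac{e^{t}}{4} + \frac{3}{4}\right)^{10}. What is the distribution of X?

The MGF M(t) = \left(\frac{e^{t}}{4} + \frac{3}{4}\right)^{10} is the standard form for the Binomial distribution.
Comparing with the known MGF formula identifies: Binomial(n=10, p=1/4)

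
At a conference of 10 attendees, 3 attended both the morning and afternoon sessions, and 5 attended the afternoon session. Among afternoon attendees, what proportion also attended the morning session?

P(A ∩ B) = 3/10
P(B) = 5/10 = 1/2
P(A|B) = P(A ∩ B) / P(B) = (3/10) / (1/2) = 3/5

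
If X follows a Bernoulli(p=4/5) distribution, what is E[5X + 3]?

For X ~ Bernoulli(p=4/5):
E[X] = \frac{4}{5}
E[5X + 3] = 5 × E[X] + 3 = 7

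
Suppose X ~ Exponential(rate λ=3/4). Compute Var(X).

For X ~ Exponential(rate λ=3/4):
Var(X) = \frac{16}{9}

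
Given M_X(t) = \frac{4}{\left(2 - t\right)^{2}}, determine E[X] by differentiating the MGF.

To find E[X], compute M^(1)(0):
M^(1)(t) = \frac{8}{\left(2 - t\right)^{3}}
M^(1)(0) = 1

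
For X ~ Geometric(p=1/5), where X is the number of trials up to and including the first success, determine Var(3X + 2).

For X ~ Geometric(p=1/5), where X is the number of trials up to and including the first success:
Var(X) = 20
Var(3X + 2) = (3)² × Var(X) = 9 × 20 = 180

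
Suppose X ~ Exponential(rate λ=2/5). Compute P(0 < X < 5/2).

P(0 < X < 5/2) = ∫_{0}^{5/2} f(x) dx
where f(x) = \frac{2 e^{- \frac{2 x}{5}}}{5}
= 1 - e^{-1}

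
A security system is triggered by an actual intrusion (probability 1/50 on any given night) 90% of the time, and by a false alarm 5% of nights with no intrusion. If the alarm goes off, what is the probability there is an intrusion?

Let D = the rare event, + = positive/flagged.
P(D) = 1/50
P(+|D) = 90/100 = 9/10
P(+|D') = 5/100 = 1/20
P(+) = P(+|D)P(D) + P(+|D')P(D')
     = \frac{9}{10} × \frac{1}{50} + \frac{1}{20} × \frac{49}{50}
     = \frac{67}{1000}
P(D|+) = P(+|D)P(D)/P(+) = \frac{18}{67}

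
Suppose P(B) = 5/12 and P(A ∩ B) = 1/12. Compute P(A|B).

P(A|B) = P(A ∩ B) / P(B)
= (1/12) / (5/12)
= 1/5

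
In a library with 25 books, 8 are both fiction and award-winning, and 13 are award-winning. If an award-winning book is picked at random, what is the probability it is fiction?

P(A ∩ B) = 8/25
P(B) = 13/25
P(A|B) = P(A ∩ B) / P(B) = (8/25) / (13/25) = 8/13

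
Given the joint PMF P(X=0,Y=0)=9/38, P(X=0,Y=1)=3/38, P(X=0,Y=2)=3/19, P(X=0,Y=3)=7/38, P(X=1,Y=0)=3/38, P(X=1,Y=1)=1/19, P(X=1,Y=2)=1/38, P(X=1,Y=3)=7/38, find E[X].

First find marginal of X:
P(X=0) = 25/38
P(X=1) = 13/38
E[X] = 0 × 25/38 + 1 × 13/38 = 13/38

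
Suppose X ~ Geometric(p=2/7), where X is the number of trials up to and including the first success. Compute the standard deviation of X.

For X ~ Geometric(p=2/7), where X is the number of trials up to and including the first success:
Var(X) = \frac{35}{4}
SD(X) = √(Var(X)) = √(\frac{35}{4}) = \frac{\sqrt{35}}{2}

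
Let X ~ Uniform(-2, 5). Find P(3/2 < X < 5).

P(3/2 < X < 5) = ∫_{3/2}^{5} f(x) dx
where f(x) = \frac{1}{7}
= \frac{1}{2}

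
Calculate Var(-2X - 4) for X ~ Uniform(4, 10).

For X ~ Uniform(4, 10):
Var(X) = 3
Var(-2X - 4) = (-2)² × Var(X) = 4 × 3 = 12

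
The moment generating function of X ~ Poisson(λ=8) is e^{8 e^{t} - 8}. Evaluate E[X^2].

To find E[X^2], compute M^(2)(0):
M^(1)(t) = 8 e^{t} e^{8 e^{t} - 8}
M^(2)(t) = 64 e^{2 t} e^{8 e^{t} - 8} + 8 e^{t} e^{8 e^{t} - 8}
M^(2)(0) = 72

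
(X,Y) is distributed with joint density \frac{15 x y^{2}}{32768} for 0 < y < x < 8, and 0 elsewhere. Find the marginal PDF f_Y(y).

f_Y(y) = ∫_y^8 \frac{15 x y^{2}}{32768} dx = \frac{15 y^{2} \left(64 - y^{2}\right)}{65536}
for 0 < y < 8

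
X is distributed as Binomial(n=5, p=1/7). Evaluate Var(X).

For X ~ Binomial(n=5, p=1/7):
Var(X) = \frac{30}{49}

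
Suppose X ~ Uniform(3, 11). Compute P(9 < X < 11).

P(9 < X < 11) = ∫_{9}^{11} f(x) dx
where f(x) = \frac{1}{8}
= \frac{1}{4}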